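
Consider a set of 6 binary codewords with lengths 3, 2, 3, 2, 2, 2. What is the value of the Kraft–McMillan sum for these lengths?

With common denominator 2^3 = 8: Σ 2^(−ℓᵢ) = 1/8 + 2/8 + 1/8 + 2/8 + 2/8 + 2/8 = 10/8 = 1.25.

1.25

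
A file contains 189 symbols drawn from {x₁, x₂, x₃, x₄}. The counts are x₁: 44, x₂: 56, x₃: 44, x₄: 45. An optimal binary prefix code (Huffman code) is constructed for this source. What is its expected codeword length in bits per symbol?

Probabilities are the counts divided by 189.
Repeatedly combine the two least-probable nodes; the expected code length is the sum of the merged weights.
merge 44/189 + 44/189 → 88/189
merge 5/21 + 8/27 → 101/189
merge 88/189 + 101/189 → 1
L = 88/189 + 101/189 + 1 = 2 bits/symbol.

2 bits/symbol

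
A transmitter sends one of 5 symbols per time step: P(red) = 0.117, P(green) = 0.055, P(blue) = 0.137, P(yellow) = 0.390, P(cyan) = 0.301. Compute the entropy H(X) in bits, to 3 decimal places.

H = −Σ pᵢ log₂ pᵢ.
−0.117·log₂(0.117) = 0.3622
−0.055·log₂(0.055) = 0.2301
−0.137·log₂(0.137) = 0.3929
−0.390·log₂(0.390) = 0.5298
−0.301·log₂(0.301) = 0.5214
Sum ≈ 2.0364 → 2.036 bits.

2.036 bits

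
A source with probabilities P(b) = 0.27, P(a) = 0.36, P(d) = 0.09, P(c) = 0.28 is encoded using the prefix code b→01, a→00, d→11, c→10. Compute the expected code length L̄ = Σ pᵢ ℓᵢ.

2 bits/symbol

L̄ = Σ pᵢ·ℓᵢ = 0.27·2 + 0.36·2 + 0.09·2 + 0.28·2 = 2 bits/symbol.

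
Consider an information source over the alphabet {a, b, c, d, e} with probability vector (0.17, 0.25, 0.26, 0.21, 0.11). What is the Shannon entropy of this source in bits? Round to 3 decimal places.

H = −Σ pᵢ log₂ pᵢ.
−0.17·log₂(0.17) = 0.4346
−0.25·log₂(0.25) = 0.5000
−0.26·log₂(0.26) = 0.5053
−0.21·log₂(0.21) = 0.4728
−0.11·log₂(0.11) = 0.3503
Sum ≈ 2.2630 → 2.263 bits.

2.263 bits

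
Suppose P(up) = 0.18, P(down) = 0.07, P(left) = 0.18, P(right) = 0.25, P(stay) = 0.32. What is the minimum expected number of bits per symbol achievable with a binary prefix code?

2.25 bits/symbol

Repeatedly combine the two least-probable nodes; the expected code length is the sum of the merged weights.
merge 7/100 + 9/50 → 1/4
merge 9/50 + 1/4 → 43/100
merge 1/4 + 8/25 → 57/100
merge 43/100 + 57/100 → 1
L = 1/4 + 43/100 + 57/100 + 1 = 9/4 = 2.25 bits/symbol.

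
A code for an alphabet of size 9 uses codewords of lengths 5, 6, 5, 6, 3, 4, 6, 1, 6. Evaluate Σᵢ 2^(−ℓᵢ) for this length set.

0.8125

With common denominator 2^6 = 64: Σ 2^(−ℓᵢ) = 2/64 + 1/64 + 2/64 + 1/64 + 8/64 + 4/64 + 1/64 + 32/64 + 1/64 = 52/64 = 0.8125.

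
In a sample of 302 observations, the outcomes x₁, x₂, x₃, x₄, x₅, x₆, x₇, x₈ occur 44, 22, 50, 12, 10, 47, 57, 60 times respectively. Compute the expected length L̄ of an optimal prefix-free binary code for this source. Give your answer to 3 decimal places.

Probabilities are the counts divided by 302.
Repeatedly combine the two least-probable nodes; the expected code length is the sum of the merged weights.
merge 5/151 + 6/151 → 11/151
merge 11/151 + 11/151 → 22/151
merge 22/151 + 22/151 → 44/151
merge 47/302 + 25/151 → 97/302
merge 57/302 + 30/151 → 117/302
merge 44/151 + 97/302 → 185/302
merge 117/302 + 185/302 → 1
L = 11/151 + 22/151 + 44/151 + 97/302 + 117/302 + 185/302 + 1 = 855/302 ≈ 2.831 bits/symbol.

2.831 bits/symbol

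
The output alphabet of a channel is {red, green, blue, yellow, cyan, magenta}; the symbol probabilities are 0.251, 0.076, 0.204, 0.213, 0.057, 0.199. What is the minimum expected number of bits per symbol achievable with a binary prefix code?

2.465 bits/symbol

Repeatedly combine the two least-probable nodes; the expected code length is the sum of the merged weights.
merge 57/1000 + 19/250 → 133/1000
merge 133/1000 + 199/1000 → 83/250
merge 51/250 + 213/1000 → 417/1000
merge 251/1000 + 83/250 → 583/1000
merge 417/1000 + 583/1000 → 1
L = 133/1000 + 83/250 + 417/1000 + 583/1000 + 1 = 493/200 = 2.465 bits/symbol.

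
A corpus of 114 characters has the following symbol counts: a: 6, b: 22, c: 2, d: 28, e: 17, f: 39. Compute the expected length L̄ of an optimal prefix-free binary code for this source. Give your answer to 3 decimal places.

2.289 bits/symbol

Probabilities are the counts divided by 114.
Repeatedly combine the two least-probable nodes; the expected code length is the sum of the merged weights.
merge 1/57 + 1/19 → 4/57
merge 4/57 + 17/114 → 25/114
merge 11/57 + 25/114 → 47/114
merge 14/57 + 13/38 → 67/114
merge 47/114 + 67/114 → 1
L = 4/57 + 25/114 + 47/114 + 67/114 + 1 = 87/38 ≈ 2.289 bits/symbol.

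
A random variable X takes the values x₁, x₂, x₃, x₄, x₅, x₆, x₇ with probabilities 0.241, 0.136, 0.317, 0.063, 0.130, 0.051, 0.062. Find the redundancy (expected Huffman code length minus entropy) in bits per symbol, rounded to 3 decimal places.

Entropy H = −Σ p log₂ p ≈ 2.5132 bits.
Huffman merges: 51/1000+31/500→113/1000; 63/1000+113/1000→22/125; 13/100+17/125→133/500; 22/125+241/1000→417/1000; 133/500+317/1000→583/1000; 417/1000+583/1000→1. L = 511/200 ≈ 2.5550.
L − H = 2.5550 − 2.5132 = 0.042 bits.

0.042 bits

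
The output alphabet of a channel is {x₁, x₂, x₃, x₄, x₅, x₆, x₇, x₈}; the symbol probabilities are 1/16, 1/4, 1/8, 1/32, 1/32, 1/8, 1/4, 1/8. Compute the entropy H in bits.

2.6875 bits

Each probability is a power of 1/2, so log₂(1/p) is an integer.
H = Σ p·log₂(1/p) = 1/16·4 + 1/4·2 + 1/8·3 + 1/32·5 + 1/32·5 + 1/8·3 + 1/4·2 + 1/8·3 = 2.6875 bits.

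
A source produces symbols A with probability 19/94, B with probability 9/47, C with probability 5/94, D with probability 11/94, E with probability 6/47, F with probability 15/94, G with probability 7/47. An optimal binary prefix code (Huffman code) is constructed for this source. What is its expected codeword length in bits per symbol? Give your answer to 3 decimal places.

Repeatedly combine the two least-probable nodes; the expected code length is the sum of the merged weights.
merge 5/94 + 11/94 → 8/47
merge 6/47 + 7/47 → 13/47
merge 15/94 + 8/47 → 31/94
merge 9/47 + 19/94 → 37/94
merge 13/47 + 31/94 → 57/94
merge 37/94 + 57/94 → 1
L = 8/47 + 13/47 + 31/94 + 37/94 + 57/94 + 1 = 261/94 ≈ 2.777 bits/symbol.

2.777 bits/symbol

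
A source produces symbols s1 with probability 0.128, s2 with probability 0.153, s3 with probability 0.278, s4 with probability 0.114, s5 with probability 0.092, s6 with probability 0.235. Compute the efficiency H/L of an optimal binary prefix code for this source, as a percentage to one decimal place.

Entropy H = −Σ p log₂ p ≈ 2.4722 bits.
Huffman merges: 23/250+57/500→103/500; 16/125+153/1000→281/1000; 103/500+47/200→441/1000; 139/500+281/1000→559/1000; 441/1000+559/1000→1. L = 2487/1000 ≈ 2.4870.
Efficiency = H/L = 2.4722/2.4870 = 99.4%.

99.4%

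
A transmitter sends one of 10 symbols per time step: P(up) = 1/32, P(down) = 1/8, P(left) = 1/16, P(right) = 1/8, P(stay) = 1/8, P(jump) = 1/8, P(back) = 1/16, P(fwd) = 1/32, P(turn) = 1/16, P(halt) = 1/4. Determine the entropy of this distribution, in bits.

Each probability is a power of 1/2, so log₂(1/p) is an integer.
H = Σ p·log₂(1/p) = 1/32·5 + 1/8·3 + 1/16·4 + 1/8·3 + 1/8·3 + 1/8·3 + 1/16·4 + 1/32·5 + 1/16·4 + 1/4·2 = 3.0625 bits.

3.0625 bits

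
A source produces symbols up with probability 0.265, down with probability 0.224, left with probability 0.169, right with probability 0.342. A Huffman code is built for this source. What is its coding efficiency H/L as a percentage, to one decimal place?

Entropy H = −Σ p log₂ p ≈ 1.9541 bits.
Huffman merges: 169/1000+28/125→393/1000; 53/200+171/500→607/1000; 393/1000+607/1000→1. L = 2 ≈ 2.0000.
Efficiency = H/L = 1.9541/2.0000 = 97.7%.

97.7%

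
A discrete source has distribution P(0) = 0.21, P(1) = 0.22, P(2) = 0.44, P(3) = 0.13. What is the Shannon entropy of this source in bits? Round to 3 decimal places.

1.857 bits

H = −Σ pᵢ log₂ pᵢ.
−0.21·log₂(0.21) = 0.4728
−0.22·log₂(0.22) = 0.4806
−0.44·log₂(0.44) = 0.5211
−0.13·log₂(0.13) = 0.3826
Sum ≈ 1.8572 → 1.857 bits.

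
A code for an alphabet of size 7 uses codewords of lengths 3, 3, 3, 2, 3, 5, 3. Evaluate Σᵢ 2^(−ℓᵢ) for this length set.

With common denominator 2^5 = 32: Σ 2^(−ℓᵢ) = 4/32 + 4/32 + 4/32 + 8/32 + 4/32 + 1/32 + 4/32 = 29/32 = 0.90625.

0.90625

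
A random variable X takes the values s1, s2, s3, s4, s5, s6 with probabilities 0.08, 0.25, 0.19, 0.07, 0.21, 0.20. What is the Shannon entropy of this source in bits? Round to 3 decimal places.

2.452 bits

H = −Σ pᵢ log₂ pᵢ.
−0.08·log₂(0.08) = 0.2915
−0.25·log₂(0.25) = 0.5000
−0.19·log₂(0.19) = 0.4552
−0.07·log₂(0.07) = 0.2686
−0.21·log₂(0.21) = 0.4728
−0.20·log₂(0.20) = 0.4644
Sum ≈ 2.4525 → 2.452 bits.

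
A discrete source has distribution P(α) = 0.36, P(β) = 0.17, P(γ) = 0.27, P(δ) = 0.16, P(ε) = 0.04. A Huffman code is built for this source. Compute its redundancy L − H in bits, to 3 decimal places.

0.116 bits

Entropy H = −Σ p log₂ p ≈ 2.0840 bits.
Huffman merges: 1/25+4/25→1/5; 17/100+1/5→37/100; 27/100+9/25→63/100; 37/100+63/100→1. L = 11/5 ≈ 2.2000.
L − H = 2.2000 − 2.0840 = 0.116 bits.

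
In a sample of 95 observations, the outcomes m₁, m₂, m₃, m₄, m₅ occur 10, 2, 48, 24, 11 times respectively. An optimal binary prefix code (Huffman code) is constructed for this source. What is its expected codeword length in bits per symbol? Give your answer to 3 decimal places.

1.863 bits/symbol

Probabilities are the counts divided by 95.
Repeatedly combine the two least-probable nodes; the expected code length is the sum of the merged weights.
merge 2/95 + 2/19 → 12/95
merge 11/95 + 12/95 → 23/95
merge 23/95 + 24/95 → 47/95
merge 47/95 + 48/95 → 1
L = 12/95 + 23/95 + 47/95 + 1 = 177/95 ≈ 1.863 bits/symbol.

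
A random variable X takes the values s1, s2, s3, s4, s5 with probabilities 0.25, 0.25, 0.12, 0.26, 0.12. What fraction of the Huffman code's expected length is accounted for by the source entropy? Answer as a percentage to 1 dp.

Entropy H = −Σ p log₂ p ≈ 2.2394 bits.
Huffman merges: 3/25+3/25→6/25; 6/25+1/4→49/100; 1/4+13/50→51/100; 49/100+51/100→1. L = 56/25 ≈ 2.2400.
Efficiency = H/L = 2.2394/2.2400 = 100.0%.

100.0%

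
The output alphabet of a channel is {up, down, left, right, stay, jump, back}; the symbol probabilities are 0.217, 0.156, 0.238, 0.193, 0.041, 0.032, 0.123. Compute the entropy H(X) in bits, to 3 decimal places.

H = −Σ pᵢ log₂ pᵢ.
−0.217·log₂(0.217) = 0.4783
−0.156·log₂(0.156) = 0.4181
−0.238·log₂(0.238) = 0.4929
−0.193·log₂(0.193) = 0.4581
−0.041·log₂(0.041) = 0.1889
−0.032·log₂(0.032) = 0.1589
−0.123·log₂(0.123) = 0.3719
Sum ≈ 2.5671 → 2.567 bits.

2.567 bits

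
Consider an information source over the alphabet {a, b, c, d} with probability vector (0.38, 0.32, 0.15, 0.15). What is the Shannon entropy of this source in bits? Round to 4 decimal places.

1.8776 bits

H = −Σ pᵢ log₂ pᵢ.
−0.38·log₂(0.38) = 0.5305
−0.32·log₂(0.32) = 0.5260
−0.15·log₂(0.15) = 0.4105
−0.15·log₂(0.15) = 0.4105
Sum ≈ 1.8776 → 1.8776 bits.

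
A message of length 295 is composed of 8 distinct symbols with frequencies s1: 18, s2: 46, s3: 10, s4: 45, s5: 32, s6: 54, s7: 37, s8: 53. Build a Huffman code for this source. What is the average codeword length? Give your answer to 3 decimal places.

Probabilities are the counts divided by 295.
Repeatedly combine the two least-probable nodes; the expected code length is the sum of the merged weights.
merge 2/59 + 18/295 → 28/295
merge 28/295 + 32/295 → 12/59
merge 37/295 + 9/59 → 82/295
merge 46/295 + 53/295 → 99/295
merge 54/295 + 12/59 → 114/295
merge 82/295 + 99/295 → 181/295
merge 114/295 + 181/295 → 1
L = 28/295 + 12/59 + 82/295 + 99/295 + 114/295 + 181/295 + 1 = 859/295 ≈ 2.912 bits/symbol.

2.912 bits/symbol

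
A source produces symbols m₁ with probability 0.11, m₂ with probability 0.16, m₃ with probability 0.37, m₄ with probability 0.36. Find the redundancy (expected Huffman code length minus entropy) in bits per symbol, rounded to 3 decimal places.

0.065 bits

Entropy H = −Σ p log₂ p ≈ 1.8346 bits.
Huffman merges: 11/100+4/25→27/100; 27/100+9/25→63/100; 37/100+63/100→1. L = 19/10 ≈ 1.9000.
L − H = 1.9000 − 1.8346 = 0.065 bits.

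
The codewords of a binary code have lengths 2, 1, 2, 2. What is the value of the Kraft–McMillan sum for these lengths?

With common denominator 2^2 = 4: Σ 2^(−ℓᵢ) = 1/4 + 2/4 + 1/4 + 1/4 = 5/4 = 1.25.

1.25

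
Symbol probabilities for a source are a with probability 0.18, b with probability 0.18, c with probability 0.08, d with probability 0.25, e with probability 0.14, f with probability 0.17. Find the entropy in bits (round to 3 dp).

2.514 bits

H = −Σ pᵢ log₂ pᵢ.
−0.18·log₂(0.18) = 0.4453
−0.18·log₂(0.18) = 0.4453
−0.08·log₂(0.08) = 0.2915
−0.25·log₂(0.25) = 0.5000
−0.14·log₂(0.14) = 0.3971
−0.17·log₂(0.17) = 0.4346
Sum ≈ 2.5138 → 2.514 bits.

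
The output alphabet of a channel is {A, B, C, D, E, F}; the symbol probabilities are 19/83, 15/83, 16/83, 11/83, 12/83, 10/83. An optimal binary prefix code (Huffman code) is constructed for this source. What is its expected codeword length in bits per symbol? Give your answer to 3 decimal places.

2.578 bits/symbol

Repeatedly combine the two least-probable nodes; the expected code length is the sum of the merged weights.
merge 10/83 + 11/83 → 21/83
merge 12/83 + 15/83 → 27/83
merge 16/83 + 19/83 → 35/83
merge 21/83 + 27/83 → 48/83
merge 35/83 + 48/83 → 1
L = 21/83 + 27/83 + 35/83 + 48/83 + 1 = 214/83 ≈ 2.578 bits/symbol.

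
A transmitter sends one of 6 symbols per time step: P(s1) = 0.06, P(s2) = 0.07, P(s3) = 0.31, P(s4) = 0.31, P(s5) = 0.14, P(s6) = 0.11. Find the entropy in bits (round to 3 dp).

2.307 bits

H = −Σ pᵢ log₂ pᵢ.
−0.06·log₂(0.06) = 0.2435
−0.07·log₂(0.07) = 0.2686
−0.31·log₂(0.31) = 0.5238
−0.31·log₂(0.31) = 0.5238
−0.14·log₂(0.14) = 0.3971
−0.11·log₂(0.11) = 0.3503
Sum ≈ 2.3071 → 2.307 bits.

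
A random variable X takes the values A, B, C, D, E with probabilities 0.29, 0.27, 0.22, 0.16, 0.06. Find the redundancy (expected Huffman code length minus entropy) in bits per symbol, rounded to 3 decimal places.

0.045 bits

Entropy H = −Σ p log₂ p ≈ 2.1750 bits.
Huffman merges: 3/50+4/25→11/50; 11/50+11/50→11/25; 27/100+29/100→14/25; 11/25+14/25→1. L = 111/50 ≈ 2.2200.
L − H = 2.2200 − 2.1750 = 0.045 bits.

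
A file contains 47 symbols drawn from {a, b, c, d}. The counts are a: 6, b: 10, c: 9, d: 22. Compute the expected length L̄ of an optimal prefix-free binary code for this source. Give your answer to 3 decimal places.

1.851 bits/symbol

Probabilities are the counts divided by 47.
Repeatedly combine the two least-probable nodes; the expected code length is the sum of the merged weights.
merge 6/47 + 9/47 → 15/47
merge 10/47 + 15/47 → 25/47
merge 22/47 + 25/47 → 1
L = 15/47 + 25/47 + 1 = 87/47 ≈ 1.851 bits/symbol.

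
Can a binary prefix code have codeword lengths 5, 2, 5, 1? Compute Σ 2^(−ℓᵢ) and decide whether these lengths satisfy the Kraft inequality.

0.8125; yes

With common denominator 2^5 = 32: Σ 2^(−ℓᵢ) = 1/32 + 8/32 + 1/32 + 16/32 = 26/32 = 0.8125.
Kraft's inequality requires Σ ≤ 1; here Σ = 0.8125 ≤ 1, so such a prefix code exists.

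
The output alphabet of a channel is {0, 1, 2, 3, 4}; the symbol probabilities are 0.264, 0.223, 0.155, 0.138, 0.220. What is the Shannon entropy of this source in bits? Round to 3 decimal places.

H = −Σ pᵢ log₂ pᵢ.
−0.264·log₂(0.264) = 0.5072
−0.223·log₂(0.223) = 0.4828
−0.155·log₂(0.155) = 0.4169
−0.138·log₂(0.138) = 0.3943
−0.220·log₂(0.220) = 0.4806
Sum ≈ 2.2818 → 2.282 bits.

2.282 bits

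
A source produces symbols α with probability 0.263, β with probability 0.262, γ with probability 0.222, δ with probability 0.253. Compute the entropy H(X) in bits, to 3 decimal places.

H = −Σ pᵢ log₂ pᵢ.
−0.263·log₂(0.263) = 0.5068
−0.262·log₂(0.262) = 0.5063
−0.222·log₂(0.222) = 0.4820
−0.253·log₂(0.253) = 0.5016
Sum ≈ 1.9967 → 1.997 bits.

1.997 bits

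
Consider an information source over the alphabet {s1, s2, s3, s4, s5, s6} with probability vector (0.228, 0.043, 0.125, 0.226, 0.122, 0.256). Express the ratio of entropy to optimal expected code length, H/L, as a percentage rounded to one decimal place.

98.4%

Entropy H = −Σ p log₂ p ≈ 2.4149 bits.
Huffman merges: 43/1000+61/500→33/200; 1/8+33/200→29/100; 113/500+57/250→227/500; 32/125+29/100→273/500; 227/500+273/500→1. L = 491/200 ≈ 2.4550.
Efficiency = H/L = 2.4149/2.4550 = 98.4%.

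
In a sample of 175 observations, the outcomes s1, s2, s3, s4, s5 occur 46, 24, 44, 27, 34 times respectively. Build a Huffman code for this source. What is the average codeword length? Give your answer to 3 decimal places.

Probabilities are the counts divided by 175.
Repeatedly combine the two least-probable nodes; the expected code length is the sum of the merged weights.
merge 24/175 + 27/175 → 51/175
merge 34/175 + 44/175 → 78/175
merge 46/175 + 51/175 → 97/175
merge 78/175 + 97/175 → 1
L = 51/175 + 78/175 + 97/175 + 1 = 401/175 ≈ 2.291 bits/symbol.

2.291 bits/symbol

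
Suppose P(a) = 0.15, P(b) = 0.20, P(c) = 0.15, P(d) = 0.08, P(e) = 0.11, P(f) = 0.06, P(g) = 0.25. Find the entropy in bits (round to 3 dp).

H = −Σ pᵢ log₂ pᵢ.
−0.15·log₂(0.15) = 0.4105
−0.20·log₂(0.20) = 0.4644
−0.15·log₂(0.15) = 0.4105
−0.08·log₂(0.08) = 0.2915
−0.11·log₂(0.11) = 0.3503
−0.06·log₂(0.06) = 0.2435
−0.25·log₂(0.25) = 0.5000
Sum ≈ 2.6708 → 2.671 bits.

2.671 bits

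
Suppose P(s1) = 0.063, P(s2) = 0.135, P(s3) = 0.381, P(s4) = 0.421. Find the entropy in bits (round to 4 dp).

H = −Σ pᵢ log₂ pᵢ.
−0.063·log₂(0.063) = 0.2513
−0.135·log₂(0.135) = 0.3900
−0.381·log₂(0.381) = 0.5304
−0.421·log₂(0.421) = 0.5255
Sum ≈ 1.6971 → 1.6971 bits.

1.6971 bits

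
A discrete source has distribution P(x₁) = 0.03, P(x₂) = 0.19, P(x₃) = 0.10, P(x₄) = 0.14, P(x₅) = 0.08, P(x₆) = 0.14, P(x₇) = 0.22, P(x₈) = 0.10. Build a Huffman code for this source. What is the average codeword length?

2.89 bits/symbol

Repeatedly combine the two least-probable nodes; the expected code length is the sum of the merged weights.
merge 3/100 + 2/25 → 11/100
merge 1/10 + 1/10 → 1/5
merge 11/100 + 7/50 → 1/4
merge 7/50 + 19/100 → 33/100
merge 1/5 + 11/50 → 21/50
merge 1/4 + 33/100 → 29/50
merge 21/50 + 29/50 → 1
L = 11/100 + 1/5 + 1/4 + 33/100 + 21/50 + 29/50 + 1 = 289/100 = 2.89 bits/symbol.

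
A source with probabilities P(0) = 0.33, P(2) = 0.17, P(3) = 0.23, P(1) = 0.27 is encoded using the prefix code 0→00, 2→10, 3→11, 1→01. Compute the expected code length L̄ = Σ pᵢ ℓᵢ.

L̄ = Σ pᵢ·ℓᵢ = 0.33·2 + 0.17·2 + 0.23·2 + 0.27·2 = 2 bits/symbol.

2 bits/symbol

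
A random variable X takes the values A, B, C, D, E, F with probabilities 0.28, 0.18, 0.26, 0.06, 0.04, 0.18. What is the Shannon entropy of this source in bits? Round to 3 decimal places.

H = −Σ pᵢ log₂ pᵢ.
−0.28·log₂(0.28) = 0.5142
−0.18·log₂(0.18) = 0.4453
−0.26·log₂(0.26) = 0.5053
−0.06·log₂(0.06) = 0.2435
−0.04·log₂(0.04) = 0.1858
−0.18·log₂(0.18) = 0.4453
Sum ≈ 2.3394 → 2.339 bits.

2.339 bits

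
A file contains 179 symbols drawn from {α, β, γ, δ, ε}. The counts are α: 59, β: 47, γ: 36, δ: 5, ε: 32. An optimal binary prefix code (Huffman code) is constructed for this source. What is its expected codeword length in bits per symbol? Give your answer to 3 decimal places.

Probabilities are the counts divided by 179.
Repeatedly combine the two least-probable nodes; the expected code length is the sum of the merged weights.
merge 5/179 + 32/179 → 37/179
merge 36/179 + 37/179 → 73/179
merge 47/179 + 59/179 → 106/179
merge 73/179 + 106/179 → 1
L = 37/179 + 73/179 + 106/179 + 1 = 395/179 ≈ 2.207 bits/symbol.

2.207 bits/symbol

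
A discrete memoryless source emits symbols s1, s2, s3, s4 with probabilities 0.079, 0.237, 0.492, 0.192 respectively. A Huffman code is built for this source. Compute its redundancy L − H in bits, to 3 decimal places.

Entropy H = −Σ p log₂ p ≈ 1.7421 bits.
Huffman merges: 79/1000+24/125→271/1000; 237/1000+271/1000→127/250; 123/250+127/250→1. L = 1779/1000 ≈ 1.7790.
L − H = 1.7790 − 1.7421 = 0.037 bits.

0.037 bits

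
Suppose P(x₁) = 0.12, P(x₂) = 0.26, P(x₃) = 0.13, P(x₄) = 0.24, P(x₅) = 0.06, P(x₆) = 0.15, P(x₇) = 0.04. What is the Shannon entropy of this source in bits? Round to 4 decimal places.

2.5890 bits

H = −Σ pᵢ log₂ pᵢ.
−0.12·log₂(0.12) = 0.3671
−0.26·log₂(0.26) = 0.5053
−0.13·log₂(0.13) = 0.3826
−0.24·log₂(0.24) = 0.4941
−0.06·log₂(0.06) = 0.2435
−0.15·log₂(0.15) = 0.4105
−0.04·log₂(0.04) = 0.1858
Sum ≈ 2.5890 → 2.5890 bits.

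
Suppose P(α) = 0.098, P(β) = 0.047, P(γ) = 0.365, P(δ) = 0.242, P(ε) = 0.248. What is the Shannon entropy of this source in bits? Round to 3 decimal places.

2.061 bits

H = −Σ pᵢ log₂ pᵢ.
−0.098·log₂(0.098) = 0.3284
−0.047·log₂(0.047) = 0.2073
−0.365·log₂(0.365) = 0.5307
−0.242·log₂(0.242) = 0.4954
−0.248·log₂(0.248) = 0.4989
Sum ≈ 2.0607 → 2.061 bits.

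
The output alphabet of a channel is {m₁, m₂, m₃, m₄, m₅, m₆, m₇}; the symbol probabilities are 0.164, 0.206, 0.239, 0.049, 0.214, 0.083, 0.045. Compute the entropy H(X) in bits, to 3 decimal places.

H = −Σ pᵢ log₂ pᵢ.
−0.164·log₂(0.164) = 0.4278
−0.206·log₂(0.206) = 0.4695
−0.239·log₂(0.239) = 0.4935
−0.049·log₂(0.049) = 0.2132
−0.214·log₂(0.214) = 0.4760
−0.083·log₂(0.083) = 0.2980
−0.045·log₂(0.045) = 0.2013
Sum ≈ 2.5794 → 2.579 bits.

2.579 bits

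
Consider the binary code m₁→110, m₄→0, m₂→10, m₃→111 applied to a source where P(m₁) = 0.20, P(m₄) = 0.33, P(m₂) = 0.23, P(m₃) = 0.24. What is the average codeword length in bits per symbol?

L̄ = Σ pᵢ·ℓᵢ = 0.20·3 + 0.33·1 + 0.23·2 + 0.24·3 = 2.11 bits/symbol.

2.11 bits/symbol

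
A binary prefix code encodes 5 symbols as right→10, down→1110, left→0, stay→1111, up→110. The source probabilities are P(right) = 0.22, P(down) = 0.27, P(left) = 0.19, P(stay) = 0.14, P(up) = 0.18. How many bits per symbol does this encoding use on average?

2.81 bits/symbol

L̄ = Σ pᵢ·ℓᵢ = 0.22·2 + 0.27·4 + 0.19·1 + 0.14·4 + 0.18·3 = 2.81 bits/symbol.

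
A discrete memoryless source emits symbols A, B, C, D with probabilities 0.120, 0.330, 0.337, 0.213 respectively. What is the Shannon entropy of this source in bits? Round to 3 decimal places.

1.899 bits

H = −Σ pᵢ log₂ pᵢ.
−0.120·log₂(0.120) = 0.3671
−0.330·log₂(0.330) = 0.5278
−0.337·log₂(0.337) = 0.5288
−0.213·log₂(0.213) = 0.4752
Sum ≈ 1.8989 → 1.899 bits.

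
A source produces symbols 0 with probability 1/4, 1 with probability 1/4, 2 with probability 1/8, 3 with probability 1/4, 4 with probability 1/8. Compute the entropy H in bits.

2.25 bits

Each probability is a power of 1/2, so log₂(1/p) is an integer.
H = Σ p·log₂(1/p) = 1/4·2 + 1/4·2 + 1/8·3 + 1/4·2 + 1/8·3 = 2.25 bits.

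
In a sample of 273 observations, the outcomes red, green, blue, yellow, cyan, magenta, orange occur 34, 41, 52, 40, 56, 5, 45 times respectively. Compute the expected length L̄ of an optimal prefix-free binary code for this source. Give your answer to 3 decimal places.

2.747 bits/symbol

Probabilities are the counts divided by 273.
Repeatedly combine the two least-probable nodes; the expected code length is the sum of the merged weights.
merge 5/273 + 34/273 → 1/7
merge 1/7 + 40/273 → 79/273
merge 41/273 + 15/91 → 86/273
merge 4/21 + 8/39 → 36/91
merge 79/273 + 86/273 → 55/91
merge 36/91 + 55/91 → 1
L = 1/7 + 79/273 + 86/273 + 36/91 + 55/91 + 1 = 250/91 ≈ 2.747 bits/symbol.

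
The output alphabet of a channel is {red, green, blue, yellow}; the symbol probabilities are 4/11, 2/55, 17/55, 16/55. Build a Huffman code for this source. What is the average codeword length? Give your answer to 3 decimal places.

1.964 bits/symbol

Repeatedly combine the two least-probable nodes; the expected code length is the sum of the merged weights.
merge 2/55 + 16/55 → 18/55
merge 17/55 + 18/55 → 7/11
merge 4/11 + 7/11 → 1
L = 18/55 + 7/11 + 1 = 108/55 ≈ 1.964 bits/symbol.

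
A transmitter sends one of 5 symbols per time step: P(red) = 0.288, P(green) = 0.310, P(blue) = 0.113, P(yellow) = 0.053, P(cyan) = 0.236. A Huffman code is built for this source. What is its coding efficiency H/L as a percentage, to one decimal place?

97.5%

Entropy H = −Σ p log₂ p ≈ 2.1127 bits.
Huffman merges: 53/1000+113/1000→83/500; 83/500+59/250→201/500; 36/125+31/100→299/500; 201/500+299/500→1. L = 1083/500 ≈ 2.1660.
Efficiency = H/L = 2.1127/2.1660 = 97.5%.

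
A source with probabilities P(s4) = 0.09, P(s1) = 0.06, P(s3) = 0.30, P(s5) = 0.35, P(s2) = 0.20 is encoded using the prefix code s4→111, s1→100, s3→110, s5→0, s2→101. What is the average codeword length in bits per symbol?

2.3 bits/symbol

L̄ = Σ pᵢ·ℓᵢ = 0.09·3 + 0.06·3 + 0.30·3 + 0.35·1 + 0.20·3 = 2.3 bits/symbol.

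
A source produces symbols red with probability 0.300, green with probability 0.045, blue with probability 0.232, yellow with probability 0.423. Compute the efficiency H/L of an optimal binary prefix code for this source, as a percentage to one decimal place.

93.7%

Entropy H = −Σ p log₂ p ≈ 1.7365 bits.
Huffman merges: 9/200+29/125→277/1000; 277/1000+3/10→577/1000; 423/1000+577/1000→1. L = 927/500 ≈ 1.8540.
Efficiency = H/L = 1.7365/1.8540 = 93.7%.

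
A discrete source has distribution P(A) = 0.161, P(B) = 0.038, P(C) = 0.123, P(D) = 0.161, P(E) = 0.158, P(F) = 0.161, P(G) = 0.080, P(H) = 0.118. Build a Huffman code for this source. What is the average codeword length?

Repeatedly combine the two least-probable nodes; the expected code length is the sum of the merged weights.
merge 19/500 + 2/25 → 59/500
merge 59/500 + 59/500 → 59/250
merge 123/1000 + 79/500 → 281/1000
merge 161/1000 + 161/1000 → 161/500
merge 161/1000 + 59/250 → 397/1000
merge 281/1000 + 161/500 → 603/1000
merge 397/1000 + 603/1000 → 1
L = 59/500 + 59/250 + 281/1000 + 161/500 + 397/1000 + 603/1000 + 1 = 2957/1000 = 2.957 bits/symbol.

2.957 bits/symbol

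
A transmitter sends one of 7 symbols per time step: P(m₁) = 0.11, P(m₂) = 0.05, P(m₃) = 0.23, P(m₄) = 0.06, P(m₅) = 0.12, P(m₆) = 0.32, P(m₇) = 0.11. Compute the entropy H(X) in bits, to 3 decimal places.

2.541 bits

H = −Σ pᵢ log₂ pᵢ.
−0.11·log₂(0.11) = 0.3503
−0.05·log₂(0.05) = 0.2161
−0.23·log₂(0.23) = 0.4877
−0.06·log₂(0.06) = 0.2435
−0.12·log₂(0.12) = 0.3671
−0.32·log₂(0.32) = 0.5260
−0.11·log₂(0.11) = 0.3503
Sum ≈ 2.5410 → 2.541 bits.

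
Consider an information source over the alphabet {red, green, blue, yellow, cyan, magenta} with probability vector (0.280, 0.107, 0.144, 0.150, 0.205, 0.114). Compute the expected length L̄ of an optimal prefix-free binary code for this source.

2.515 bits/symbol

Repeatedly combine the two least-probable nodes; the expected code length is the sum of the merged weights.
merge 107/1000 + 57/500 → 221/1000
merge 18/125 + 3/20 → 147/500
merge 41/200 + 221/1000 → 213/500
merge 7/25 + 147/500 → 287/500
merge 213/500 + 287/500 → 1
L = 221/1000 + 147/500 + 213/500 + 287/500 + 1 = 503/200 = 2.515 bits/symbol.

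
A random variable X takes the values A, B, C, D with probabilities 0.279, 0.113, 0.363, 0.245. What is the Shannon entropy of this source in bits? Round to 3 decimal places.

H = −Σ pᵢ log₂ pᵢ.
−0.279·log₂(0.279) = 0.5138
−0.113·log₂(0.113) = 0.3555
−0.363·log₂(0.363) = 0.5307
−0.245·log₂(0.245) = 0.4971
Sum ≈ 1.8971 → 1.897 bits.

1.897 bits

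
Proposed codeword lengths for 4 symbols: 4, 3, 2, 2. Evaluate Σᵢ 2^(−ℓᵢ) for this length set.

0.6875

With common denominator 2^4 = 16: Σ 2^(−ℓᵢ) = 1/16 + 2/16 + 4/16 + 4/16 = 11/16 = 0.6875.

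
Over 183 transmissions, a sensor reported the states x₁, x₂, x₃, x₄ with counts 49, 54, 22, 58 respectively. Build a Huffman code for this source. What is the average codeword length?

2 bits/symbol

Probabilities are the counts divided by 183.
Repeatedly combine the two least-probable nodes; the expected code length is the sum of the merged weights.
merge 22/183 + 49/183 → 71/183
merge 18/61 + 58/183 → 112/183
merge 71/183 + 112/183 → 1
L = 71/183 + 112/183 + 1 = 2 bits/symbol.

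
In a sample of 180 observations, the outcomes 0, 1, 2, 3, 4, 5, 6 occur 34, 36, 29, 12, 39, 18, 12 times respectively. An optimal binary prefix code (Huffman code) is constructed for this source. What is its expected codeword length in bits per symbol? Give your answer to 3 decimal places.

2.717 bits/symbol

Probabilities are the counts divided by 180.
Repeatedly combine the two least-probable nodes; the expected code length is the sum of the merged weights.
merge 1/15 + 1/15 → 2/15
merge 1/10 + 2/15 → 7/30
merge 29/180 + 17/90 → 7/20
merge 1/5 + 13/60 → 5/12
merge 7/30 + 7/20 → 7/12
merge 5/12 + 7/12 → 1
L = 2/15 + 7/30 + 7/20 + 5/12 + 7/12 + 1 = 163/60 ≈ 2.717 bits/symbol.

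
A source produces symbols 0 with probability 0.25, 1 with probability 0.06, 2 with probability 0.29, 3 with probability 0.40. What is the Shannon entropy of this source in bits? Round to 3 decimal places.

1.790 bits

H = −Σ pᵢ log₂ pᵢ.
−0.25·log₂(0.25) = 0.5000
−0.06·log₂(0.06) = 0.2435
−0.29·log₂(0.29) = 0.5179
−0.40·log₂(0.40) = 0.5288
Sum ≈ 1.7902 → 1.790 bits.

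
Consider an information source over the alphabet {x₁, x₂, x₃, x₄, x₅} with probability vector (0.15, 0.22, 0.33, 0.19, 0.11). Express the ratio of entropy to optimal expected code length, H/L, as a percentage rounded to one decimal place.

98.4%

Entropy H = −Σ p log₂ p ≈ 2.2245 bits.
Huffman merges: 11/100+3/20→13/50; 19/100+11/50→41/100; 13/50+33/100→59/100; 41/100+59/100→1. L = 113/50 ≈ 2.2600.
Efficiency = H/L = 2.2245/2.2600 = 98.4%.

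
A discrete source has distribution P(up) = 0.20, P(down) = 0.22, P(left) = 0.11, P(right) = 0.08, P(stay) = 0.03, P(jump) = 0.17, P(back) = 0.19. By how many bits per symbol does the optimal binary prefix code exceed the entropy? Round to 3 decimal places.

0.062 bits

Entropy H = −Σ p log₂ p ≈ 2.6283 bits.
Huffman merges: 3/100+2/25→11/100; 11/100+11/100→11/50; 17/100+19/100→9/25; 1/5+11/50→21/50; 11/50+9/25→29/50; 21/50+29/50→1. L = 269/100 ≈ 2.6900.
L − H = 2.6900 − 2.6283 = 0.062 bits.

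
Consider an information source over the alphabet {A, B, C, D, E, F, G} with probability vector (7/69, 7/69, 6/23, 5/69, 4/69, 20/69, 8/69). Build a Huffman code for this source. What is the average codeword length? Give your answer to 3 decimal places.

2.580 bits/symbol

Repeatedly combine the two least-probable nodes; the expected code length is the sum of the merged weights.
merge 4/69 + 5/69 → 3/23
merge 7/69 + 7/69 → 14/69
merge 8/69 + 3/23 → 17/69
merge 14/69 + 17/69 → 31/69
merge 6/23 + 20/69 → 38/69
merge 31/69 + 38/69 → 1
L = 3/23 + 14/69 + 17/69 + 31/69 + 38/69 + 1 = 178/69 ≈ 2.580 bits/symbol.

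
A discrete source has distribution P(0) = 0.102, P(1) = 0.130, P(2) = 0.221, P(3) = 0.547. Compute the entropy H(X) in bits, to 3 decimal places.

H = −Σ pᵢ log₂ pᵢ.
−0.102·log₂(0.102) = 0.3359
−0.130·log₂(0.130) = 0.3826
−0.221·log₂(0.221) = 0.4813
−0.547·log₂(0.547) = 0.4761
Sum ≈ 1.6760 → 1.676 bits.

1.676 bits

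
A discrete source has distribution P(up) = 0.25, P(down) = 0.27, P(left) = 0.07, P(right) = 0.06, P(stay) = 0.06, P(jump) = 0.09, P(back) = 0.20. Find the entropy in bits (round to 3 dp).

2.543 bits

H = −Σ pᵢ log₂ pᵢ.
−0.25·log₂(0.25) = 0.5000
−0.27·log₂(0.27) = 0.5100
−0.07·log₂(0.07) = 0.2686
−0.06·log₂(0.06) = 0.2435
−0.06·log₂(0.06) = 0.2435
−0.09·log₂(0.09) = 0.3127
−0.20·log₂(0.20) = 0.4644
Sum ≈ 2.5427 → 2.543 bits.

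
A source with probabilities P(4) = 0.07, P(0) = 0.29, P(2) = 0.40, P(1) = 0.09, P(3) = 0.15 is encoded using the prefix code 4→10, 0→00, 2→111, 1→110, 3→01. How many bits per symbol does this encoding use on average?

2.49 bits/symbol

L̄ = Σ pᵢ·ℓᵢ = 0.07·2 + 0.29·2 + 0.40·3 + 0.09·3 + 0.15·2 = 2.49 bits/symbol.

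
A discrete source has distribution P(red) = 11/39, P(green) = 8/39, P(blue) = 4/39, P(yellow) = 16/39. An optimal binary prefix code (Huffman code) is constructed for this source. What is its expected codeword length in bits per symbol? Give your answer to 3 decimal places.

Repeatedly combine the two least-probable nodes; the expected code length is the sum of the merged weights.
merge 4/39 + 8/39 → 4/13
merge 11/39 + 4/13 → 23/39
merge 16/39 + 23/39 → 1
L = 4/13 + 23/39 + 1 = 74/39 ≈ 1.897 bits/symbol.

1.897 bits/symbol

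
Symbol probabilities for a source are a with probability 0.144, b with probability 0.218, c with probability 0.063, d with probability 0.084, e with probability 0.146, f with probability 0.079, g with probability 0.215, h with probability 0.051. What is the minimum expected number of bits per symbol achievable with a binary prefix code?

Repeatedly combine the two least-probable nodes; the expected code length is the sum of the merged weights.
merge 51/1000 + 63/1000 → 57/500
merge 79/1000 + 21/250 → 163/1000
merge 57/500 + 18/125 → 129/500
merge 73/500 + 163/1000 → 309/1000
merge 43/200 + 109/500 → 433/1000
merge 129/500 + 309/1000 → 567/1000
merge 433/1000 + 567/1000 → 1
L = 57/500 + 163/1000 + 129/500 + 309/1000 + 433/1000 + 567/1000 + 1 = 711/250 = 2.844 bits/symbol.

2.844 bits/symbol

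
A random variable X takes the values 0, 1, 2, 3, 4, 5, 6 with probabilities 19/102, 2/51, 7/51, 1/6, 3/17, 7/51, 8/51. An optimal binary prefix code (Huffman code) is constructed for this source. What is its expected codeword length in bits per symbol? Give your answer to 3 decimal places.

2.814 bits/symbol

Repeatedly combine the two least-probable nodes; the expected code length is the sum of the merged weights.
merge 2/51 + 7/51 → 3/17
merge 7/51 + 8/51 → 5/17
merge 1/6 + 3/17 → 35/102
merge 3/17 + 19/102 → 37/102
merge 5/17 + 35/102 → 65/102
merge 37/102 + 65/102 → 1
L = 3/17 + 5/17 + 35/102 + 37/102 + 65/102 + 1 = 287/102 ≈ 2.814 bits/symbol.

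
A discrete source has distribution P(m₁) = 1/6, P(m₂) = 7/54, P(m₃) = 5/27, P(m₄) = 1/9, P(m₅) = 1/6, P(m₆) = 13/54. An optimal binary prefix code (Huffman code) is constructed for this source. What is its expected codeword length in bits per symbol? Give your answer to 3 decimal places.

2.574 bits/symbol

Repeatedly combine the two least-probable nodes; the expected code length is the sum of the merged weights.
merge 1/9 + 7/54 → 13/54
merge 1/6 + 1/6 → 1/3
merge 5/27 + 13/54 → 23/54
merge 13/54 + 1/3 → 31/54
merge 23/54 + 31/54 → 1
L = 13/54 + 1/3 + 23/54 + 31/54 + 1 = 139/54 ≈ 2.574 bits/symbol.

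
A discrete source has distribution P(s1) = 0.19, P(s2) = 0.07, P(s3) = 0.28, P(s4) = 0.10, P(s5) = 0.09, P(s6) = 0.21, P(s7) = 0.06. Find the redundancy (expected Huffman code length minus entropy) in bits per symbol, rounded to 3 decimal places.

Entropy H = −Σ p log₂ p ≈ 2.5992 bits.
Huffman merges: 3/50+7/100→13/100; 9/100+1/10→19/100; 13/100+19/100→8/25; 19/100+21/100→2/5; 7/25+8/25→3/5; 2/5+3/5→1. L = 66/25 ≈ 2.6400.
L − H = 2.6400 − 2.5992 = 0.041 bits.

0.041 bits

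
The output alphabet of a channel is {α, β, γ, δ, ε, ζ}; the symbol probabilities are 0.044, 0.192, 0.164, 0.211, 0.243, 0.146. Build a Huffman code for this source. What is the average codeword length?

Repeatedly combine the two least-probable nodes; the expected code length is the sum of the merged weights.
merge 11/250 + 73/500 → 19/100
merge 41/250 + 19/100 → 177/500
merge 24/125 + 211/1000 → 403/1000
merge 243/1000 + 177/500 → 597/1000
merge 403/1000 + 597/1000 → 1
L = 19/100 + 177/500 + 403/1000 + 597/1000 + 1 = 318/125 = 2.544 bits/symbol.

2.544 bits/symbol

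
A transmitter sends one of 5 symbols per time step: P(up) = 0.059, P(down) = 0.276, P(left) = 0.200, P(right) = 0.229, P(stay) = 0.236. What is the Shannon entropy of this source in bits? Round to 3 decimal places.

H = −Σ pᵢ log₂ pᵢ.
−0.059·log₂(0.059) = 0.2409
−0.276·log₂(0.276) = 0.5126
−0.200·log₂(0.200) = 0.4644
−0.229·log₂(0.229) = 0.4870
−0.236·log₂(0.236) = 0.4916
Sum ≈ 2.1965 → 2.197 bits.

2.197 bits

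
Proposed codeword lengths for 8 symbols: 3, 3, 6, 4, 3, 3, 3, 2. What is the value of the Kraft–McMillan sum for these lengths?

With common denominator 2^6 = 64: Σ 2^(−ℓᵢ) = 8/64 + 8/64 + 1/64 + 4/64 + 8/64 + 8/64 + 8/64 + 16/64 = 61/64 = 0.953125.

0.953125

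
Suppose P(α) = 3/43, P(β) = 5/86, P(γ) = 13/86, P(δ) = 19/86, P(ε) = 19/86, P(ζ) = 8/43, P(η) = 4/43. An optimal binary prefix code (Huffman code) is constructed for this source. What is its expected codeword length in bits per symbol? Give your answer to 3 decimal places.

2.686 bits/symbol

Repeatedly combine the two least-probable nodes; the expected code length is the sum of the merged weights.
merge 5/86 + 3/43 → 11/86
merge 4/43 + 11/86 → 19/86
merge 13/86 + 8/43 → 29/86
merge 19/86 + 19/86 → 19/43
merge 19/86 + 29/86 → 24/43
merge 19/43 + 24/43 → 1
L = 11/86 + 19/86 + 29/86 + 19/43 + 24/43 + 1 = 231/86 ≈ 2.686 bits/symbol.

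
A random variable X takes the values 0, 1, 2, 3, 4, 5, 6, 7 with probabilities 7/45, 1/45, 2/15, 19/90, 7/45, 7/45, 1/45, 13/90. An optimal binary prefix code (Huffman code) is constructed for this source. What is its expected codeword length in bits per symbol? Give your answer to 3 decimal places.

Repeatedly combine the two least-probable nodes; the expected code length is the sum of the merged weights.
merge 1/45 + 1/45 → 2/45
merge 2/45 + 2/15 → 8/45
merge 13/90 + 7/45 → 3/10
merge 7/45 + 7/45 → 14/45
merge 8/45 + 19/90 → 7/18
merge 3/10 + 14/45 → 11/18
merge 7/18 + 11/18 → 1
L = 2/45 + 8/45 + 3/10 + 14/45 + 7/18 + 11/18 + 1 = 17/6 ≈ 2.833 bits/symbol.

2.833 bits/symbol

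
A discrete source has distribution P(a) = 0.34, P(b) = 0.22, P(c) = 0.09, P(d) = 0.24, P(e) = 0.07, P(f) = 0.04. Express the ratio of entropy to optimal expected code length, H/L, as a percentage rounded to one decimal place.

98.3%

Entropy H = −Σ p log₂ p ≈ 2.2708 bits.
Huffman merges: 1/25+7/100→11/100; 9/100+11/100→1/5; 1/5+11/50→21/50; 6/25+17/50→29/50; 21/50+29/50→1. L = 231/100 ≈ 2.3100.
Efficiency = H/L = 2.2708/2.3100 = 98.3%.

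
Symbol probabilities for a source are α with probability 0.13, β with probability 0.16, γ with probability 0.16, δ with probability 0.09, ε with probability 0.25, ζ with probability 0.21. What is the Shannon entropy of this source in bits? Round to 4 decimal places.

H = −Σ pᵢ log₂ pᵢ.
−0.13·log₂(0.13) = 0.3826
−0.16·log₂(0.16) = 0.4230
−0.16·log₂(0.16) = 0.4230
−0.09·log₂(0.09) = 0.3127
−0.25·log₂(0.25) = 0.5000
−0.21·log₂(0.21) = 0.4728
Sum ≈ 2.5142 → 2.5142 bits.

2.5142 bits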